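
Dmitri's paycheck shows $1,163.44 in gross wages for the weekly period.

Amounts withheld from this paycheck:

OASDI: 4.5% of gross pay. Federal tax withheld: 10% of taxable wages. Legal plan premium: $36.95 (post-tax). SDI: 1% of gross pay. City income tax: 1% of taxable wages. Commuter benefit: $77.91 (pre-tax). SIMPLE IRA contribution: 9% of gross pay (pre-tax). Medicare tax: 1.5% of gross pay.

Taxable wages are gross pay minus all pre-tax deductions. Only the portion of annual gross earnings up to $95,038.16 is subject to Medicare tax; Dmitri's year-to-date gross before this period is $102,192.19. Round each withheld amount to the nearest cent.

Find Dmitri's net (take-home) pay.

SIMPLE IRA contribution: $1,163.44 × 0.09 = $104.71
Commuter benefit: $77.91
Pre-tax total = $104.71 + $77.91 = $182.62
Taxable wages = $1,163.44 − $182.62 = $980.82
Federal tax withheld: $980.82 × 0.1 = $98.08
City income tax: $980.82 × 0.01 = $9.81
SDI: $1,163.44 × 0.01 = $11.63
OASDI: $1,163.44 × 0.045 = $52.35
Medicare tax: annual cap $95,038.16 already reached (YTD $102,192.19), so $0.00
Legal plan premium: $36.95
Total deductions = $104.71 + $77.91 + $98.08 + $9.81 + $11.63 + $52.35 + $0.00 + $36.95 = $391.44
Net pay = $1,163.44 − $391.44 = $772.00

$772.00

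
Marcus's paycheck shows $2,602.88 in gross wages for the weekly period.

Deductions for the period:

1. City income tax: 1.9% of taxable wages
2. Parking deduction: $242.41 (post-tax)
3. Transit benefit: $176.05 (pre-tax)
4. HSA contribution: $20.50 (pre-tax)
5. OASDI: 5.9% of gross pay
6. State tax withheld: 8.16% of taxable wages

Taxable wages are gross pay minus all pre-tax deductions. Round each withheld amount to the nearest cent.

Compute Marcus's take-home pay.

Transit benefit: $176.05
HSA contribution: $20.50
Pre-tax total = $176.05 + $20.50 = $196.55
Taxable wages = $2,602.88 − $196.55 = $2,406.33
State tax withheld: $2,406.33 × 0.0816 = $196.36
City income tax: $2,406.33 × 0.019 = $45.72
OASDI: $2,602.88 × 0.059 = $153.57
Parking deduction: $242.41
Total deductions = $176.05 + $20.50 + $196.36 + $45.72 + $153.57 + $242.41 = $834.61
Net pay = $2,602.88 − $834.61 = $1,768.27

$1,768.27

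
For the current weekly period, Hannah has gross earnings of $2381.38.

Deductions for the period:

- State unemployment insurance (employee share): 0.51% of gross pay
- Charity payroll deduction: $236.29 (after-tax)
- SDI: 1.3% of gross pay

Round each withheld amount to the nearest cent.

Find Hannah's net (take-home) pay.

$2101.98

State unemployment insurance (employee share): $2381.38 × 0.0051 = $12.15
SDI: $2381.38 × 0.013 = $30.96
Charity payroll deduction: $236.29
Total deductions = $12.15 + $30.96 + $236.29 = $279.40
Net pay = $2381.38 − $279.40 = $2101.98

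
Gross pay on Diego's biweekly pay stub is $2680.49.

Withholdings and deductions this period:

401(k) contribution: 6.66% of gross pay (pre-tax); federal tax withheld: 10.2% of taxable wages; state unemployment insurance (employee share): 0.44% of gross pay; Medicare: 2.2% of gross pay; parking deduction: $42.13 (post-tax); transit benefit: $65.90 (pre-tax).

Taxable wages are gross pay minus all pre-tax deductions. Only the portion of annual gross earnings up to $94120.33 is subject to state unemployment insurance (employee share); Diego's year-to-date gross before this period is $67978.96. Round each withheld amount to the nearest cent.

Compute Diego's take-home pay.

$2074.70

Transit benefit: $65.90
401(k) contribution: $2680.49 × 0.0666 = $178.52
Pre-tax total = $65.90 + $178.52 = $244.42
Taxable wages = $2680.49 − $244.42 = $2436.07
Federal tax withheld: $2436.07 × 0.102 = $248.48
State unemployment insurance (employee share): cap not yet reached, full $2680.49 is subject → $2680.49 × 0.0044 = $11.79
Medicare: $2680.49 × 0.022 = $58.97
Parking deduction: $42.13
Total deductions = $65.90 + $178.52 + $248.48 + $11.79 + $58.97 + $42.13 = $605.79
Net pay = $2680.49 − $605.79 = $2074.70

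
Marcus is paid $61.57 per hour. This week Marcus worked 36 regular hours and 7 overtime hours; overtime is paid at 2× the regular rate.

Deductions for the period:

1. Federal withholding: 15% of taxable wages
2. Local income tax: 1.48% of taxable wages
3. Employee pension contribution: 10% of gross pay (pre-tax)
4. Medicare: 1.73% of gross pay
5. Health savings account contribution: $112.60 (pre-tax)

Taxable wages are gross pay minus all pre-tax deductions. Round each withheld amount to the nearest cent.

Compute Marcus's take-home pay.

$2,166.74

Regular pay: 36 × $61.57 = $2,216.52
Overtime pay: 7 × $61.57 × 2 = $861.98
Gross pay = $2,216.52 + $861.98 = $3,078.50
Health savings account contribution: $112.60
Employee pension contribution: $3,078.50 × 0.1 = $307.85
Pre-tax total = $112.60 + $307.85 = $420.45
Taxable wages = $3,078.50 − $420.45 = $2,658.05
Local income tax: $2,658.05 × 0.0148 = $39.34
Federal withholding: $2,658.05 × 0.15 = $398.71
Medicare: $3,078.50 × 0.0173 = $53.26
Total deductions = $112.60 + $307.85 + $39.34 + $398.71 + $53.26 = $911.76
Net pay = $3,078.50 − $911.76 = $2,166.74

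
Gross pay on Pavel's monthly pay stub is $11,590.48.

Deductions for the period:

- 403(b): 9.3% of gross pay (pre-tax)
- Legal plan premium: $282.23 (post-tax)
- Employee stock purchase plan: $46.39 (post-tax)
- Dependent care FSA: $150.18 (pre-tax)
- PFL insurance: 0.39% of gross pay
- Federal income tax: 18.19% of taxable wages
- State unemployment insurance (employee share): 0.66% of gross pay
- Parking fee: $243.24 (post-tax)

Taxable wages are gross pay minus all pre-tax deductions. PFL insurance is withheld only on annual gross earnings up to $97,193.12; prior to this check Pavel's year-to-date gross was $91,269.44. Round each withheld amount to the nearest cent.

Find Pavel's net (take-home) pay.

Dependent care FSA: $150.18
403(b): $11,590.48 × 0.093 = $1,077.91
Pre-tax total = $150.18 + $1,077.91 = $1,228.09
Taxable wages = $11,590.48 − $1,228.09 = $10,362.39
Federal income tax: $10,362.39 × 0.1819 = $1,884.92
State unemployment insurance (employee share): $11,590.48 × 0.0066 = $76.50
PFL insurance: only $97,193.12 − $91,269.44 = $5,923.68 of this check is subject → $5,923.68 × 0.0039 = $23.10
Legal plan premium: $282.23
Parking fee: $243.24
Employee stock purchase plan: $46.39
Total deductions = $150.18 + $1,077.91 + $1,884.92 + $76.50 + $23.10 + $282.23 + $243.24 + $46.39 = $3,784.47
Net pay = $11,590.48 − $3,784.47 = $7,806.01

$7,806.01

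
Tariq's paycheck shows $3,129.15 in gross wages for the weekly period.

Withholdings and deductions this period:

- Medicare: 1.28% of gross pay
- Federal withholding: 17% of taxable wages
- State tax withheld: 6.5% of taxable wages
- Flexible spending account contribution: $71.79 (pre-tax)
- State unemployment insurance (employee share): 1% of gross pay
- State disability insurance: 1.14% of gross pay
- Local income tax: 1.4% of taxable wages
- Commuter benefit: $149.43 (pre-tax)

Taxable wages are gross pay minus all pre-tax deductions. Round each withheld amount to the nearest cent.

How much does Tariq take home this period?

Flexible spending account contribution: $71.79
Commuter benefit: $149.43
Pre-tax total = $71.79 + $149.43 = $221.22
Taxable wages = $3,129.15 − $221.22 = $2,907.93
State tax withheld: $2,907.93 × 0.065 = $189.02
Federal withholding: $2,907.93 × 0.17 = $494.35
Local income tax: $2,907.93 × 0.014 = $40.71
State unemployment insurance (employee share): $3,129.15 × 0.01 = $31.29
State disability insurance: $3,129.15 × 0.0114 = $35.67
Medicare: $3,129.15 × 0.0128 = $40.05
Total deductions = $71.79 + $149.43 + $189.02 + $494.35 + $40.71 + $31.29 + $35.67 + $40.05 = $1,052.31
Net pay = $3,129.15 − $1,052.31 = $2,076.84

$2,076.84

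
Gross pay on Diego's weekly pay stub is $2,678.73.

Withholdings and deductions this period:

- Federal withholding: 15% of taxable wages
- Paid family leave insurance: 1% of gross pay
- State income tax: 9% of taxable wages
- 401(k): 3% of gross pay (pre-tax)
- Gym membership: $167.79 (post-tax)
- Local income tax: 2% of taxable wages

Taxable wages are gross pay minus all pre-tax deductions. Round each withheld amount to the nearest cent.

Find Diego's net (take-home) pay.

$1,728.21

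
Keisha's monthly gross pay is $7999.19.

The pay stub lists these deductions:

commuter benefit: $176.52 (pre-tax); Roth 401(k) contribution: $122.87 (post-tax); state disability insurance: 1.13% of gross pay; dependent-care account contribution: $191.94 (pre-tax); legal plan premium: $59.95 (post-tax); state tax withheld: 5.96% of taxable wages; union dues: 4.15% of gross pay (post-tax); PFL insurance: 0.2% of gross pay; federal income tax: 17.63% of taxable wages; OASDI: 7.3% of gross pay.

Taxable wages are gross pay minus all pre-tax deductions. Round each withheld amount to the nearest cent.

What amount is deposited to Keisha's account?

Commuter benefit: $176.52
Dependent-care account contribution: $191.94
Pre-tax total = $176.52 + $191.94 = $368.46
Taxable wages = $7999.19 − $368.46 = $7630.73
Federal income tax: $7630.73 × 0.1763 = $1345.30
State tax withheld: $7630.73 × 0.0596 = $454.79
State disability insurance: $7999.19 × 0.0113 = $90.39
OASDI: $7999.19 × 0.073 = $583.94
PFL insurance: $7999.19 × 0.002 = $16.00
Legal plan premium: $59.95
Roth 401(k) contribution: $122.87
Union dues: $7999.19 × 0.0415 = $331.97
Total deductions = $176.52 + $191.94 + $1345.30 + $454.79 + $90.39 + $583.94 + $16.00 + $59.95 + $122.87 + $331.97 = $3373.67
Net pay = $7999.19 − $3373.67 = $4625.52

$4625.52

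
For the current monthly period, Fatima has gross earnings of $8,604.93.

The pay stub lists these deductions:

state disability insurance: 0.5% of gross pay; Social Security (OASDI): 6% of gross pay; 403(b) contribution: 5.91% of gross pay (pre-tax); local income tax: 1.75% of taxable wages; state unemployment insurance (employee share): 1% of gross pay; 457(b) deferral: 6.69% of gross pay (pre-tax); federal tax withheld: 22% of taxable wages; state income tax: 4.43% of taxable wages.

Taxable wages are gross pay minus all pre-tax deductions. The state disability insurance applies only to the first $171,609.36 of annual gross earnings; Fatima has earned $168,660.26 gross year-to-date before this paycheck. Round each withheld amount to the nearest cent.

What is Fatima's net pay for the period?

$4,784.27

403(b) contribution: $8,604.93 × 0.0591 = $508.55
457(b) deferral: $8,604.93 × 0.0669 = $575.67
Pre-tax total = $508.55 + $575.67 = $1,084.22
Taxable wages = $8,604.93 − $1,084.22 = $7,520.71
State income tax: $7,520.71 × 0.0443 = $333.17
Local income tax: $7,520.71 × 0.0175 = $131.61
Federal tax withheld: $7,520.71 × 0.22 = $1,654.56
State unemployment insurance (employee share): $8,604.93 × 0.01 = $86.05
Social Security (OASDI): $8,604.93 × 0.06 = $516.30
State disability insurance: only $171,609.36 − $168,660.26 = $2,949.10 of this check is subject → $2,949.10 × 0.005 = $14.75
Total deductions = $508.55 + $575.67 + $333.17 + $131.61 + $1,654.56 + $86.05 + $516.30 + $14.75 = $3,820.66
Net pay = $8,604.93 − $3,820.66 = $4,784.27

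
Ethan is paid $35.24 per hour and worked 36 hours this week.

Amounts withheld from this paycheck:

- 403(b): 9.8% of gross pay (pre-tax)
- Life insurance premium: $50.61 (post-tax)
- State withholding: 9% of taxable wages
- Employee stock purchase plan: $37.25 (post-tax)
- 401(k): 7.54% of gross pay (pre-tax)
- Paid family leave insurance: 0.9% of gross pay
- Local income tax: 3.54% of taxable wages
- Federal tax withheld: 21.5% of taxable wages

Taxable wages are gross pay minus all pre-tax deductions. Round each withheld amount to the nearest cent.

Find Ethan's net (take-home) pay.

Gross pay: 36 × $35.24 = $1,268.64
401(k): $1,268.64 × 0.0754 = $95.66
403(b): $1,268.64 × 0.098 = $124.33
Pre-tax total = $95.66 + $124.33 = $219.99
Taxable wages = $1,268.64 − $219.99 = $1,048.65
State withholding: $1,048.65 × 0.09 = $94.38
Federal tax withheld: $1,048.65 × 0.215 = $225.46
Local income tax: $1,048.65 × 0.0354 = $37.12
Paid family leave insurance: $1,268.64 × 0.009 = $11.42
Employee stock purchase plan: $37.25
Life insurance premium: $50.61
Total deductions = $95.66 + $124.33 + $94.38 + $225.46 + $37.12 + $11.42 + $37.25 + $50.61 = $676.23
Net pay = $1,268.64 − $676.23 = $592.41

$592.41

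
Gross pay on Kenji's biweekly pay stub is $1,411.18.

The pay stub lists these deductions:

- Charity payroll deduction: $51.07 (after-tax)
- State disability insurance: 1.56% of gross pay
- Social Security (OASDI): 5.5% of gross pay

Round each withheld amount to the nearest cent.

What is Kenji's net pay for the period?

Social Security (OASDI): $1,411.18 × 0.055 = $77.61
State disability insurance: $1,411.18 × 0.0156 = $22.01
Charity payroll deduction: $51.07
Total deductions = $77.61 + $22.01 + $51.07 = $150.69
Net pay = $1,411.18 − $150.69 = $1,260.49

$1,260.49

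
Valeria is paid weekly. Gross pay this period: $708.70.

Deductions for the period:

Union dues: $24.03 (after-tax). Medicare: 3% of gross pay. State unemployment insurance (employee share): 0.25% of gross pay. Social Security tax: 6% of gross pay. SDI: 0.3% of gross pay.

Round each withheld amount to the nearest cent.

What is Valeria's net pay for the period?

$616.99

SDI: $708.70 × 0.003 = $2.13
State unemployment insurance (employee share): $708.70 × 0.0025 = $1.77
Medicare: $708.70 × 0.03 = $21.26
Social Security tax: $708.70 × 0.06 = $42.52
Union dues: $24.03
Total deductions = $2.13 + $1.77 + $21.26 + $42.52 + $24.03 = $91.71
Net pay = $708.70 − $91.71 = $616.99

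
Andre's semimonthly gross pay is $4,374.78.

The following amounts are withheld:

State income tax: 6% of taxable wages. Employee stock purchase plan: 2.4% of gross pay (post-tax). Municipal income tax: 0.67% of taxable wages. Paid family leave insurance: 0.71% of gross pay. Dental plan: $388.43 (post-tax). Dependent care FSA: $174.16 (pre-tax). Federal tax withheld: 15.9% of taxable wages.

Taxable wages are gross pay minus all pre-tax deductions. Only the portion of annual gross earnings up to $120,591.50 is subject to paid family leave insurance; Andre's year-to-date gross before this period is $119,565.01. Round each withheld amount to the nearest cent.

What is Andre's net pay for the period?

$2,751.83

Dependent care FSA: $174.16
Taxable wages = $4,374.78 − $174.16 = $4,200.62
Federal tax withheld: $4,200.62 × 0.159 = $667.90
State income tax: $4,200.62 × 0.06 = $252.04
Municipal income tax: $4,200.62 × 0.0067 = $28.14
Paid family leave insurance: only $120,591.50 − $119,565.01 = $1,026.49 of this check is subject → $1,026.49 × 0.0071 = $7.29
Dental plan: $388.43
Employee stock purchase plan: $4,374.78 × 0.024 = $104.99
Total deductions = $174.16 + $667.90 + $252.04 + $28.14 + $7.29 + $388.43 + $104.99 = $1,622.95
Net pay = $4,374.78 − $1,622.95 = $2,751.83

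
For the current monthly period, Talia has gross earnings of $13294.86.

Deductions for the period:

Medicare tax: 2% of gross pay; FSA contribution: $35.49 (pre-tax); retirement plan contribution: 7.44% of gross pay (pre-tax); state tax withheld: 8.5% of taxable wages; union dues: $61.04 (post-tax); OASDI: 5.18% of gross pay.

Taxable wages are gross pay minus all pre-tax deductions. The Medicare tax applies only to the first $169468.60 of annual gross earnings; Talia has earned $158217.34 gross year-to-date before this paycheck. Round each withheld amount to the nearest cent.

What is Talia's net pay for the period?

Retirement plan contribution: $13294.86 × 0.0744 = $989.14
FSA contribution: $35.49
Pre-tax total = $989.14 + $35.49 = $1024.63
Taxable wages = $13294.86 − $1024.63 = $12270.23
State tax withheld: $12270.23 × 0.085 = $1042.97
Medicare tax: only $169468.60 − $158217.34 = $11251.26 of this check is subject → $11251.26 × 0.02 = $225.03
OASDI: $13294.86 × 0.0518 = $688.67
Union dues: $61.04
Total deductions = $989.14 + $35.49 + $1042.97 + $225.03 + $688.67 + $61.04 = $3042.34
Net pay = $13294.86 − $3042.34 = $10252.52

$10252.52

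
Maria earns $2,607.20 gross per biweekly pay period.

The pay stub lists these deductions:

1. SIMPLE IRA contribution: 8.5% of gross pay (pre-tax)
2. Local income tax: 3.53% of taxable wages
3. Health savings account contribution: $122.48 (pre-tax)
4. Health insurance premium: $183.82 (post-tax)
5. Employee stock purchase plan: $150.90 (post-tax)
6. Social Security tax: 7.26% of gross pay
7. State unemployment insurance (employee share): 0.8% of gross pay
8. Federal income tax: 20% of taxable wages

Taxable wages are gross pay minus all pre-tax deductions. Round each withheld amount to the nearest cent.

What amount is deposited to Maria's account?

SIMPLE IRA contribution: $2,607.20 × 0.085 = $221.61
Health savings account contribution: $122.48
Pre-tax total = $221.61 + $122.48 = $344.09
Taxable wages = $2,607.20 − $344.09 = $2,263.11
Federal income tax: $2,263.11 × 0.2 = $452.62
Local income tax: $2,263.11 × 0.0353 = $79.89
Social Security tax: $2,607.20 × 0.0726 = $189.28
State unemployment insurance (employee share): $2,607.20 × 0.008 = $20.86
Health insurance premium: $183.82
Employee stock purchase plan: $150.90
Total deductions = $221.61 + $122.48 + $452.62 + $79.89 + $189.28 + $20.86 + $183.82 + $150.90 = $1,421.46
Net pay = $2,607.20 − $1,421.46 = $1,185.74

$1,185.74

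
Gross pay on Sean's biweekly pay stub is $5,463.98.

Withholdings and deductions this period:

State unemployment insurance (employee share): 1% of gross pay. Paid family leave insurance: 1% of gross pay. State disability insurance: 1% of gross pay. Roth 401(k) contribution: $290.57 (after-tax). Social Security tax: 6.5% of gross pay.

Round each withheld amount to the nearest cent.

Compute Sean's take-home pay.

$4,654.33

State unemployment insurance (employee share): $5,463.98 × 0.01 = $54.64
Social Security tax: $5,463.98 × 0.065 = $355.16
Paid family leave insurance: $5,463.98 × 0.01 = $54.64
State disability insurance: $5,463.98 × 0.01 = $54.64
Roth 401(k) contribution: $290.57
Total deductions = $54.64 + $355.16 + $54.64 + $54.64 + $290.57 = $809.65
Net pay = $5,463.98 − $809.65 = $4,654.33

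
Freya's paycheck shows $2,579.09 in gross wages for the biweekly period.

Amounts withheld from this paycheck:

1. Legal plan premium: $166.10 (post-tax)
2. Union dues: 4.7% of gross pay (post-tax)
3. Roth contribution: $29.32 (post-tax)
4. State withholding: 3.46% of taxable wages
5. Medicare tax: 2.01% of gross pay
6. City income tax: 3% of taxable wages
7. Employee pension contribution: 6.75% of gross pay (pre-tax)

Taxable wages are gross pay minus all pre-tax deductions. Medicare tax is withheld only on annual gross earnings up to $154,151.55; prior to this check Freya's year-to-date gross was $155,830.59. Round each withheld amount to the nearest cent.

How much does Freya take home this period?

Employee pension contribution: $2,579.09 × 0.0675 = $174.09
Taxable wages = $2,579.09 − $174.09 = $2,405.00
State withholding: $2,405.00 × 0.0346 = $83.21
City income tax: $2,405.00 × 0.03 = $72.15
Medicare tax: annual cap $154,151.55 already reached (YTD $155,830.59), so $0.00
Roth contribution: $29.32
Union dues: $2,579.09 × 0.047 = $121.22
Legal plan premium: $166.10
Total deductions = $174.09 + $83.21 + $72.15 + $0.00 + $29.32 + $121.22 + $166.10 = $646.09
Net pay = $2,579.09 − $646.09 = $1,933.00

$1,933.00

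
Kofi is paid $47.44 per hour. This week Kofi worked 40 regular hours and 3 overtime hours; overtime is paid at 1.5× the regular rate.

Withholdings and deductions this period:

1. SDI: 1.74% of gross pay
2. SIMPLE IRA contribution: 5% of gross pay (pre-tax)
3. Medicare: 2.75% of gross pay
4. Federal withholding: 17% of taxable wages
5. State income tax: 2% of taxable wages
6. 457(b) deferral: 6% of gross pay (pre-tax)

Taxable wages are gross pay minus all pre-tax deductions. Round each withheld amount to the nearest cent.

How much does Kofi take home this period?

Regular pay: 40 × $47.44 = $1897.60
Overtime pay: 3 × $47.44 × 1.5 = $213.48
Gross pay = $1897.60 + $213.48 = $2111.08
SIMPLE IRA contribution: $2111.08 × 0.05 = $105.55
457(b) deferral: $2111.08 × 0.06 = $126.66
Pre-tax total = $105.55 + $126.66 = $232.21
Taxable wages = $2111.08 − $232.21 = $1878.87
State income tax: $1878.87 × 0.02 = $37.58
Federal withholding: $1878.87 × 0.17 = $319.41
SDI: $2111.08 × 0.0174 = $36.73
Medicare: $2111.08 × 0.0275 = $58.05
Total deductions = $105.55 + $126.66 + $37.58 + $319.41 + $36.73 + $58.05 = $683.98
Net pay = $2111.08 − $683.98 = $1427.10

$1427.10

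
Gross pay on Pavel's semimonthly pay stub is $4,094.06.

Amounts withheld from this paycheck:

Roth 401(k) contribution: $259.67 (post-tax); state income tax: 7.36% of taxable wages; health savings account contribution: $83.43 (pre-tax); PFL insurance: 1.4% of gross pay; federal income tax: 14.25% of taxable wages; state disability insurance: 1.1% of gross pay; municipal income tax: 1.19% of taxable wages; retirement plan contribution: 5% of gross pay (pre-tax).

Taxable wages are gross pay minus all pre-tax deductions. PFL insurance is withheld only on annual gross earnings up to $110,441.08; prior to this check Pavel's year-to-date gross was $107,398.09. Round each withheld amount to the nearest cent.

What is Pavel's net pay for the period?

$2,590.87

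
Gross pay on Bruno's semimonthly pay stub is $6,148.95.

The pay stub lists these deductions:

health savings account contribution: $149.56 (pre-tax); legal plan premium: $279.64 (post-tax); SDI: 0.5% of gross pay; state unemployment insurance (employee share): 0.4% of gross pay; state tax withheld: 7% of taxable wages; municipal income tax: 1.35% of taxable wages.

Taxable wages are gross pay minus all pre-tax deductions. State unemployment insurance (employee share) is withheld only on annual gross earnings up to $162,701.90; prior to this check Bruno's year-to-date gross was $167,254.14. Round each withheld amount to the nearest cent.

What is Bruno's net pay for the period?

Health savings account contribution: $149.56
Taxable wages = $6,148.95 − $149.56 = $5,999.39
Municipal income tax: $5,999.39 × 0.0135 = $80.99
State tax withheld: $5,999.39 × 0.07 = $419.96
State unemployment insurance (employee share): annual cap $162,701.90 already reached (YTD $167,254.14), so $0.00
SDI: $6,148.95 × 0.005 = $30.74
Legal plan premium: $279.64
Total deductions = $149.56 + $80.99 + $419.96 + $0.00 + $30.74 + $279.64 = $960.89
Net pay = $6,148.95 − $960.89 = $5,188.06

$5,188.06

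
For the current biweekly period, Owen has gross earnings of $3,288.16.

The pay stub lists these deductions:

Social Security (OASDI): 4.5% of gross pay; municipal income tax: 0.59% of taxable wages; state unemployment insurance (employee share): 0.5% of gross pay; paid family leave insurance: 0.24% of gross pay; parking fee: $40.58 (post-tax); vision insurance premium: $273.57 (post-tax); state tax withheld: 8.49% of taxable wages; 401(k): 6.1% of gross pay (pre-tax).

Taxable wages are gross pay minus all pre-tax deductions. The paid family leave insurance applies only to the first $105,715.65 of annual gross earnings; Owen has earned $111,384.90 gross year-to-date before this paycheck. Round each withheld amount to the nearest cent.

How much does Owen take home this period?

$2,328.66

401(k): $3,288.16 × 0.061 = $200.58
Taxable wages = $3,288.16 − $200.58 = $3,087.58
Municipal income tax: $3,087.58 × 0.0059 = $18.22
State tax withheld: $3,087.58 × 0.0849 = $262.14
State unemployment insurance (employee share): $3,288.16 × 0.005 = $16.44
Paid family leave insurance: annual cap $105,715.65 already reached (YTD $111,384.90), so $0.00
Social Security (OASDI): $3,288.16 × 0.045 = $147.97
Vision insurance premium: $273.57
Parking fee: $40.58
Total deductions = $200.58 + $18.22 + $262.14 + $16.44 + $0.00 + $147.97 + $273.57 + $40.58 = $959.50
Net pay = $3,288.16 − $959.50 = $2,328.66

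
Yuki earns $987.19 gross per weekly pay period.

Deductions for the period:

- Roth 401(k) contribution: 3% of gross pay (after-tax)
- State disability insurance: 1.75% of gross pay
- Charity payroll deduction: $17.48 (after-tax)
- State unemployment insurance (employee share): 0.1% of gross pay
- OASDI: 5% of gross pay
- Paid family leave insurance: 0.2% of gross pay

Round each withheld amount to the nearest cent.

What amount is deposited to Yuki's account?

Paid family leave insurance: $987.19 × 0.002 = $1.97
State unemployment insurance (employee share): $987.19 × 0.001 = $0.99
State disability insurance: $987.19 × 0.0175 = $17.28
OASDI: $987.19 × 0.05 = $49.36
Roth 401(k) contribution: $987.19 × 0.03 = $29.62
Charity payroll deduction: $17.48
Total deductions = $1.97 + $0.99 + $17.28 + $49.36 + $29.62 + $17.48 = $116.70
Net pay = $987.19 − $116.70 = $870.49

$870.49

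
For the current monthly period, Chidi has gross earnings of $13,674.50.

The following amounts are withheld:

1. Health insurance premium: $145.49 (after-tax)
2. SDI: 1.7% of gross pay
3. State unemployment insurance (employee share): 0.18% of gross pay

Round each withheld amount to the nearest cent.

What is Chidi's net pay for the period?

$13,271.93

SDI: $13,674.50 × 0.017 = $232.47
State unemployment insurance (employee share): $13,674.50 × 0.0018 = $24.61
Health insurance premium: $145.49
Total deductions = $232.47 + $24.61 + $145.49 = $402.57
Net pay = $13,674.50 − $402.57 = $13,271.93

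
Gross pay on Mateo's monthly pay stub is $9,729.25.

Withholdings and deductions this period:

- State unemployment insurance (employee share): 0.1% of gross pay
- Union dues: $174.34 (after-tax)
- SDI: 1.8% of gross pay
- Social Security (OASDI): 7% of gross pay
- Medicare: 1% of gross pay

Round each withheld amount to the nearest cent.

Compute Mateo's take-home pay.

State unemployment insurance (employee share): $9,729.25 × 0.001 = $9.73
SDI: $9,729.25 × 0.018 = $175.13
Medicare: $9,729.25 × 0.01 = $97.29
Social Security (OASDI): $9,729.25 × 0.07 = $681.05
Union dues: $174.34
Total deductions = $9.73 + $175.13 + $97.29 + $681.05 + $174.34 = $1,137.54
Net pay = $9,729.25 − $1,137.54 = $8,591.71

$8,591.71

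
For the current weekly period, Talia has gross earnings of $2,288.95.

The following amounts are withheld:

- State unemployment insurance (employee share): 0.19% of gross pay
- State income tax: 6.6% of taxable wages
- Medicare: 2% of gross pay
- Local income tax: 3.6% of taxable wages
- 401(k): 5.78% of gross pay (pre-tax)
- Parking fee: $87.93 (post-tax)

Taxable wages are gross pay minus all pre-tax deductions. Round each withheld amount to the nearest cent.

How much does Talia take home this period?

$1,798.61

401(k): $2,288.95 × 0.0578 = $132.30
Taxable wages = $2,288.95 − $132.30 = $2,156.65
Local income tax: $2,156.65 × 0.036 = $77.64
State income tax: $2,156.65 × 0.066 = $142.34
Medicare: $2,288.95 × 0.02 = $45.78
State unemployment insurance (employee share): $2,288.95 × 0.0019 = $4.35
Parking fee: $87.93
Total deductions = $132.30 + $77.64 + $142.34 + $45.78 + $4.35 + $87.93 = $490.34
Net pay = $2,288.95 − $490.34 = $1,798.61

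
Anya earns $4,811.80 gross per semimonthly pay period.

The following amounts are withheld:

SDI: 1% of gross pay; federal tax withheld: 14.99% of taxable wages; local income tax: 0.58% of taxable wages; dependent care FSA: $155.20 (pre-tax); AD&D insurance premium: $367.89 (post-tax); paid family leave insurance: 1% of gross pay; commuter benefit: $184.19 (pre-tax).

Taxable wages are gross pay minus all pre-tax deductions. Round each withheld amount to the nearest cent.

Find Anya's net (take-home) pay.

$3,311.93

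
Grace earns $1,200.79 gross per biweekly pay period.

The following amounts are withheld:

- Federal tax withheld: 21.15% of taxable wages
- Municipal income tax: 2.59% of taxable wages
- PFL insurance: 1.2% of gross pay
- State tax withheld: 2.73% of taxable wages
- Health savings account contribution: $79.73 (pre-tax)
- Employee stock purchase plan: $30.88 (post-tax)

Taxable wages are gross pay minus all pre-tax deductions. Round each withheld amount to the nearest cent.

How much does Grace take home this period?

Health savings account contribution: $79.73
Taxable wages = $1,200.79 − $79.73 = $1,121.06
Federal tax withheld: $1,121.06 × 0.2115 = $237.10
State tax withheld: $1,121.06 × 0.0273 = $30.60
Municipal income tax: $1,121.06 × 0.0259 = $29.04
PFL insurance: $1,200.79 × 0.012 = $14.41
Employee stock purchase plan: $30.88
Total deductions = $79.73 + $237.10 + $30.60 + $29.04 + $14.41 + $30.88 = $421.76
Net pay = $1,200.79 − $421.76 = $779.03

$779.03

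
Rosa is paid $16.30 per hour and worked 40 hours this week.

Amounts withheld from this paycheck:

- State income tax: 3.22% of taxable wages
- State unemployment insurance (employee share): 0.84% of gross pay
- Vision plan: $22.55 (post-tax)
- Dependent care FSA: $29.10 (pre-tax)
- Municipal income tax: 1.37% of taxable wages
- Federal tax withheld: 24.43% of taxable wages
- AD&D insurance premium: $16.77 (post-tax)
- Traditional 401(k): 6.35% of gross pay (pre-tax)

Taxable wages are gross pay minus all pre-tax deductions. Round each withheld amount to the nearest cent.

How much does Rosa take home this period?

$367.95

Gross pay: 40 × $16.30 = $652.00
Dependent care FSA: $29.10
Traditional 401(k): $652.00 × 0.0635 = $41.40
Pre-tax total = $29.10 + $41.40 = $70.50
Taxable wages = $652.00 − $70.50 = $581.50
State income tax: $581.50 × 0.0322 = $18.72
Federal tax withheld: $581.50 × 0.2443 = $142.06
Municipal income tax: $581.50 × 0.0137 = $7.97
State unemployment insurance (employee share): $652.00 × 0.0084 = $5.48
AD&D insurance premium: $16.77
Vision plan: $22.55
Total deductions = $29.10 + $41.40 + $18.72 + $142.06 + $7.97 + $5.48 + $16.77 + $22.55 = $284.05
Net pay = $652.00 − $284.05 = $367.95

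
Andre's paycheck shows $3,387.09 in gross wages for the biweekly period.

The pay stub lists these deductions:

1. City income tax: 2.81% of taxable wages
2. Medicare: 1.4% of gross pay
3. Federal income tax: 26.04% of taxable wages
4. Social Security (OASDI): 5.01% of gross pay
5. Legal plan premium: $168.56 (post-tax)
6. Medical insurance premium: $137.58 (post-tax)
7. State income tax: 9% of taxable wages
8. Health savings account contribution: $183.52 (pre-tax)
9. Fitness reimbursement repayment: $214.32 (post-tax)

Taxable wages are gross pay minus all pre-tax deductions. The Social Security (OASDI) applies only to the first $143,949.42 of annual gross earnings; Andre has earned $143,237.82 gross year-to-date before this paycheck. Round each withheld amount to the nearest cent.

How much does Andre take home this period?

$1,387.49

Health savings account contribution: $183.52
Taxable wages = $3,387.09 − $183.52 = $3,203.57
State income tax: $3,203.57 × 0.09 = $288.32
City income tax: $3,203.57 × 0.0281 = $90.02
Federal income tax: $3,203.57 × 0.2604 = $834.21
Social Security (OASDI): only $143,949.42 − $143,237.82 = $711.60 of this check is subject → $711.60 × 0.0501 = $35.65
Medicare: $3,387.09 × 0.014 = $47.42
Medical insurance premium: $137.58
Legal plan premium: $168.56
Fitness reimbursement repayment: $214.32
Total deductions = $183.52 + $288.32 + $90.02 + $834.21 + $35.65 + $47.42 + $137.58 + $168.56 + $214.32 = $1,999.60
Net pay = $3,387.09 − $1,999.60 = $1,387.49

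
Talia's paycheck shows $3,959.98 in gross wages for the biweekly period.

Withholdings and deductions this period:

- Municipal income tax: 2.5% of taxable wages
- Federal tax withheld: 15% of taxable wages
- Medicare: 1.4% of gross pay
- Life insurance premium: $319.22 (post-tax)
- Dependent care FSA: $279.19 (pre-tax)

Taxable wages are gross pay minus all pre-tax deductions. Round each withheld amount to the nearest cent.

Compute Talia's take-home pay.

$2,661.99

Dependent care FSA: $279.19
Taxable wages = $3,959.98 − $279.19 = $3,680.79
Federal tax withheld: $3,680.79 × 0.15 = $552.12
Municipal income tax: $3,680.79 × 0.025 = $92.02
Medicare: $3,959.98 × 0.014 = $55.44
Life insurance premium: $319.22
Total deductions = $279.19 + $552.12 + $92.02 + $55.44 + $319.22 = $1,297.99
Net pay = $3,959.98 − $1,297.99 = $2,661.99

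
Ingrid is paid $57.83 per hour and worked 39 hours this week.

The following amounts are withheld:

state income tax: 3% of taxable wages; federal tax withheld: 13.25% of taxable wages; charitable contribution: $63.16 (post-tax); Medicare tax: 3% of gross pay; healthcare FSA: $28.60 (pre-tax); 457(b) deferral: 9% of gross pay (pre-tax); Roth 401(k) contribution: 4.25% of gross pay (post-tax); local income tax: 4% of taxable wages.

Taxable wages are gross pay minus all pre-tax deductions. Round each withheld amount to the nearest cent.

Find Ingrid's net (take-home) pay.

$1,387.31

Gross pay: 39 × $57.83 = $2,255.37
Healthcare FSA: $28.60
457(b) deferral: $2,255.37 × 0.09 = $202.98
Pre-tax total = $28.60 + $202.98 = $231.58
Taxable wages = $2,255.37 − $231.58 = $2,023.79
State income tax: $2,023.79 × 0.03 = $60.71
Local income tax: $2,023.79 × 0.04 = $80.95
Federal tax withheld: $2,023.79 × 0.1325 = $268.15
Medicare tax: $2,255.37 × 0.03 = $67.66
Roth 401(k) contribution: $2,255.37 × 0.0425 = $95.85
Charitable contribution: $63.16
Total deductions = $28.60 + $202.98 + $60.71 + $80.95 + $268.15 + $67.66 + $95.85 + $63.16 = $868.06
Net pay = $2,255.37 − $868.06 = $1,387.31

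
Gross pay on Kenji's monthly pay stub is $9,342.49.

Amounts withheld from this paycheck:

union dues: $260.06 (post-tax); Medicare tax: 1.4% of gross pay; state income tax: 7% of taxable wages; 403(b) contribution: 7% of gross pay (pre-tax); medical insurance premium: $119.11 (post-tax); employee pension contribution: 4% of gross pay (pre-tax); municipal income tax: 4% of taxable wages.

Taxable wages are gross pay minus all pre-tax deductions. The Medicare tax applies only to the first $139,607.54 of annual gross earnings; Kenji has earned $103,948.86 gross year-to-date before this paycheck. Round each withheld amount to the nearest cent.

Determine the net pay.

$6,890.23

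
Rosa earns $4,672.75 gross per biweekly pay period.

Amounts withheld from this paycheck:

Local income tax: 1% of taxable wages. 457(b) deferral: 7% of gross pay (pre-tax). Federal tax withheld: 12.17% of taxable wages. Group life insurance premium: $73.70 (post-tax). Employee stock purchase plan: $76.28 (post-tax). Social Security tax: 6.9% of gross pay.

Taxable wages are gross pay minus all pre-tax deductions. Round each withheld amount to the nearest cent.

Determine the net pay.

457(b) deferral: $4,672.75 × 0.07 = $327.09
Taxable wages = $4,672.75 − $327.09 = $4,345.66
Local income tax: $4,345.66 × 0.01 = $43.46
Federal tax withheld: $4,345.66 × 0.1217 = $528.87
Social Security tax: $4,672.75 × 0.069 = $322.42
Group life insurance premium: $73.70
Employee stock purchase plan: $76.28
Total deductions = $327.09 + $43.46 + $528.87 + $322.42 + $73.70 + $76.28 = $1,371.82
Net pay = $4,672.75 − $1,371.82 = $3,300.93

$3,300.93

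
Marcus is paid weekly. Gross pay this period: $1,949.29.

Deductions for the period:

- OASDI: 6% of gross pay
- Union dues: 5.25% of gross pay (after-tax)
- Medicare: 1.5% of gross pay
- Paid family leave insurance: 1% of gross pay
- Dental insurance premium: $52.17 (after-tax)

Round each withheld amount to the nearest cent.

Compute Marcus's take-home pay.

$1,629.09

Paid family leave insurance: $1,949.29 × 0.01 = $19.49
OASDI: $1,949.29 × 0.06 = $116.96
Medicare: $1,949.29 × 0.015 = $29.24
Union dues: $1,949.29 × 0.0525 = $102.34
Dental insurance premium: $52.17
Total deductions = $19.49 + $116.96 + $29.24 + $102.34 + $52.17 = $320.20
Net pay = $1,949.29 − $320.20 = $1,629.09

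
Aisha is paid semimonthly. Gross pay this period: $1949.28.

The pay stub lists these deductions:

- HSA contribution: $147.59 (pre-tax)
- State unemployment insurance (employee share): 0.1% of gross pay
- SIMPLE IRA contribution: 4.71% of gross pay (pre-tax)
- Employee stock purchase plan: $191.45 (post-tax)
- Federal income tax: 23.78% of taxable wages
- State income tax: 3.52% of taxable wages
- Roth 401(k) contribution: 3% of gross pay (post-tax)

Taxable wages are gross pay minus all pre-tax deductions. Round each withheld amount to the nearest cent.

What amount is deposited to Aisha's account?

$991.20

HSA contribution: $147.59
SIMPLE IRA contribution: $1949.28 × 0.0471 = $91.81
Pre-tax total = $147.59 + $91.81 = $239.40
Taxable wages = $1949.28 − $239.40 = $1709.88
State income tax: $1709.88 × 0.0352 = $60.19
Federal income tax: $1709.88 × 0.2378 = $406.61
State unemployment insurance (employee share): $1949.28 × 0.001 = $1.95
Roth 401(k) contribution: $1949.28 × 0.03 = $58.48
Employee stock purchase plan: $191.45
Total deductions = $147.59 + $91.81 + $60.19 + $406.61 + $1.95 + $58.48 + $191.45 = $958.08
Net pay = $1949.28 − $958.08 = $991.20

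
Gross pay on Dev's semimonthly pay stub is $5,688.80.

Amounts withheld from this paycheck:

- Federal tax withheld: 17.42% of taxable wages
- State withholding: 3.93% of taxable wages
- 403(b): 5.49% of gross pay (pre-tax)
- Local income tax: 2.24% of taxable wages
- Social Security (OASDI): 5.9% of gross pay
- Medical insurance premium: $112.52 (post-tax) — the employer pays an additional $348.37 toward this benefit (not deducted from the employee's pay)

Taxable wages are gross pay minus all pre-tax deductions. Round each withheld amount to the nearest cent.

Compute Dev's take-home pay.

403(b): $5,688.80 × 0.0549 = $312.32
Taxable wages = $5,688.80 − $312.32 = $5,376.48
Local income tax: $5,376.48 × 0.0224 = $120.43
State withholding: $5,376.48 × 0.0393 = $211.30
Federal tax withheld: $5,376.48 × 0.1742 = $936.58
Social Security (OASDI): $5,688.80 × 0.059 = $335.64
Medical insurance premium: $112.52
(Employer's $348.37 toward medical insurance premium is not withheld from the employee.)
Total deductions = $312.32 + $120.43 + $211.30 + $936.58 + $335.64 + $112.52 = $2,028.79
Net pay = $5,688.80 − $2,028.79 = $3,660.01

$3,660.01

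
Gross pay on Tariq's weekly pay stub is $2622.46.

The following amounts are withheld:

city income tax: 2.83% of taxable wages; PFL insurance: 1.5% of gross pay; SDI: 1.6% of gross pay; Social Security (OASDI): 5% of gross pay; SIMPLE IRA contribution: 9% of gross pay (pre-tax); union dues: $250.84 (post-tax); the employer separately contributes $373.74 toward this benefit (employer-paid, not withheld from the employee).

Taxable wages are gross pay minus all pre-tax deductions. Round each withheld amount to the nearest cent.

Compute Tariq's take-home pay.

$1855.64

SIMPLE IRA contribution: $2622.46 × 0.09 = $236.02
Taxable wages = $2622.46 − $236.02 = $2386.44
City income tax: $2386.44 × 0.0283 = $67.54
PFL insurance: $2622.46 × 0.015 = $39.34
SDI: $2622.46 × 0.016 = $41.96
Social Security (OASDI): $2622.46 × 0.05 = $131.12
Union dues: $250.84
(Employer's $373.74 toward union dues is not withheld from the employee.)
Total deductions = $236.02 + $67.54 + $39.34 + $41.96 + $131.12 + $250.84 = $766.82
Net pay = $2622.46 − $766.82 = $1855.64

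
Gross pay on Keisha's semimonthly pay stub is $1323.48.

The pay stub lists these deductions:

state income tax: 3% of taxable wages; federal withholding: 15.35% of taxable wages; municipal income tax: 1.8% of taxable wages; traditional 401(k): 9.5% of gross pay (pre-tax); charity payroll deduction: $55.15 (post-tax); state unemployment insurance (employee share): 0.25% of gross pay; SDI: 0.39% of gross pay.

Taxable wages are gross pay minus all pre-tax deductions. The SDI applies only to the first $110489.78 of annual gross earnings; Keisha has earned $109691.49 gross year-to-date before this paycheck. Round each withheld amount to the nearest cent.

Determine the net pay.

Traditional 401(k): $1323.48 × 0.095 = $125.73
Taxable wages = $1323.48 − $125.73 = $1197.75
Federal withholding: $1197.75 × 0.1535 = $183.85
Municipal income tax: $1197.75 × 0.018 = $21.56
State income tax: $1197.75 × 0.03 = $35.93
State unemployment insurance (employee share): $1323.48 × 0.0025 = $3.31
SDI: only $110489.78 − $109691.49 = $798.29 of this check is subject → $798.29 × 0.0039 = $3.11
Charity payroll deduction: $55.15
Total deductions = $125.73 + $183.85 + $21.56 + $35.93 + $3.31 + $3.11 + $55.15 = $428.64
Net pay = $1323.48 − $428.64 = $894.84

$894.84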